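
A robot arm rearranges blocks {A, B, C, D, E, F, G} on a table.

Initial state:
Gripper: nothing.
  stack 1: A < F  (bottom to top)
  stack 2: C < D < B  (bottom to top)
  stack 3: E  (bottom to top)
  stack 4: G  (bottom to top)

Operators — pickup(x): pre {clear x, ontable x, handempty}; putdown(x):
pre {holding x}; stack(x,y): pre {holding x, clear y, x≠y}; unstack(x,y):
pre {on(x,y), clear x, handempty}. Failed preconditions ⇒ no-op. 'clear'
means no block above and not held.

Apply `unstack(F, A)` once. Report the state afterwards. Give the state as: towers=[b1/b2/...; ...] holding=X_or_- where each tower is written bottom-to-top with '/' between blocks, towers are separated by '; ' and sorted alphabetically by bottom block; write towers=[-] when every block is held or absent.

towers=[A; C/D/B; E; G] holding=F

before: towers=[A/F; C/D/B; E; G] holding=-
pre[unstack(F, A)]: on(F,A) ✓, clear(F) ✓, handempty ✓
all met → apply unstack(F, A)
after:  towers=[A; C/D/B; E; G] holding=F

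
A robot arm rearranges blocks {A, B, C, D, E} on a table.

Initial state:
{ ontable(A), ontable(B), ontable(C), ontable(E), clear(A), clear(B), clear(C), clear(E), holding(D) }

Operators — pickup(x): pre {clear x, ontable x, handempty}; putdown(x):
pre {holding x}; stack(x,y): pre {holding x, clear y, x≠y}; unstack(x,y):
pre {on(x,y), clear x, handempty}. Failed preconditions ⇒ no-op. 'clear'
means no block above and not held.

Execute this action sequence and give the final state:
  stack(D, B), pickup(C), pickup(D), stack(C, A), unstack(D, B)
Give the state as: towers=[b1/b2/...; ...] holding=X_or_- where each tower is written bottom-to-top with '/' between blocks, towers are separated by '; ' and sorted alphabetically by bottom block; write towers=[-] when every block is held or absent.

towers=[A/C; B; E] holding=D

step 1 (stack(D, B)): towers=[A; B/D; C; E] holding=-
step 2 (pickup(C)): towers=[A; B/D; E] holding=C
step 3 (pickup(D)) [no-op]: towers=[A; B/D; E] holding=C
step 4 (stack(C, A)): towers=[A/C; B/D; E] holding=-
step 5 (unstack(D, B)): towers=[A/C; B; E] holding=D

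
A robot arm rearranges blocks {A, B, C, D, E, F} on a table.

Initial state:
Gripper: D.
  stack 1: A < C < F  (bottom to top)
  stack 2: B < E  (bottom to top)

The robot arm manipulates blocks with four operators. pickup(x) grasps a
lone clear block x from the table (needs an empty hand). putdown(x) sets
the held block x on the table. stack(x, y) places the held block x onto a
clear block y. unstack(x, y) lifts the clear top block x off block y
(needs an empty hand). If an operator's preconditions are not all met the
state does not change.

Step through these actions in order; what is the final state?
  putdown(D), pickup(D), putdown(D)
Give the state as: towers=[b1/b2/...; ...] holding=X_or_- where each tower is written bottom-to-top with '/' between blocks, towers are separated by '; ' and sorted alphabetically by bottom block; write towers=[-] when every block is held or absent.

step 1 (putdown(D)): towers=[A/C/F; B/E; D] holding=-
step 2 (pickup(D)): towers=[A/C/F; B/E] holding=D
step 3 (putdown(D)): towers=[A/C/F; B/E; D] holding=-

towers=[A/C/F; B/E; D] holding=-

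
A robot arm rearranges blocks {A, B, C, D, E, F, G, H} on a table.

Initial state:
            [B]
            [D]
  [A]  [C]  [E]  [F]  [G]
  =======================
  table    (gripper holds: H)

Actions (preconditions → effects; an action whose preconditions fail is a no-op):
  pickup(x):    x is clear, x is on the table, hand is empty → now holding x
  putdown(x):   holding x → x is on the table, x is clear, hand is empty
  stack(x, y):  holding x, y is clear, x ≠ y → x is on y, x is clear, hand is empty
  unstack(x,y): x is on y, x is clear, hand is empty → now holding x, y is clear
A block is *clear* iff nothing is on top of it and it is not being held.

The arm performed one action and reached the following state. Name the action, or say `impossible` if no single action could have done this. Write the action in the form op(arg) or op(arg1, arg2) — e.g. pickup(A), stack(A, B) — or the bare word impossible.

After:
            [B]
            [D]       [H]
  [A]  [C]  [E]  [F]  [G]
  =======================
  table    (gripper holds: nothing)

target: towers=[A; C; E/D/B; F; G/H] holding=-
        putdown(H) → towers=[A; C; E/D/B; F; G; H] holding=-
       stack(H, G) → towers=[A; C; E/D/B; F; G/H] holding=-  ← match
       stack(H, A) → towers=[A/H; C; E/D/B; F; G] holding=-
       stack(H, B) → towers=[A; C; E/D/B/H; F; G] holding=-
       stack(H, F) → towers=[A; C; E/D/B; F/H; G] holding=-
       stack(H, C) → towers=[A; C/H; E/D/B; F; G] holding=-

stack(H, G)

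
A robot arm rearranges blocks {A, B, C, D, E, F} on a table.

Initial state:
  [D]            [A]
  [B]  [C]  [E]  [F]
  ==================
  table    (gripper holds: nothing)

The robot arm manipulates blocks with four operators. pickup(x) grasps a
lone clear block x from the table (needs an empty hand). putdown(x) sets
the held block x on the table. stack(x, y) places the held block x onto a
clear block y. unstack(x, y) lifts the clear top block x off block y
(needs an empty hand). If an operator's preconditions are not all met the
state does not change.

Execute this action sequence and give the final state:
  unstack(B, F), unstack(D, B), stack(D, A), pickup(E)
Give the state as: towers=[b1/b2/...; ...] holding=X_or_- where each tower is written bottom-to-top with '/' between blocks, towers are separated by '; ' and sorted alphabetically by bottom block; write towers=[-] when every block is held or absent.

towers=[B; C; F/A/D] holding=E

step 1 (unstack(B, F)) [no-op]: towers=[B/D; C; E; F/A] holding=-
step 2 (unstack(D, B)): towers=[B; C; E; F/A] holding=D
step 3 (stack(D, A)): towers=[B; C; E; F/A/D] holding=-
step 4 (pickup(E)): towers=[B; C; F/A/D] holding=E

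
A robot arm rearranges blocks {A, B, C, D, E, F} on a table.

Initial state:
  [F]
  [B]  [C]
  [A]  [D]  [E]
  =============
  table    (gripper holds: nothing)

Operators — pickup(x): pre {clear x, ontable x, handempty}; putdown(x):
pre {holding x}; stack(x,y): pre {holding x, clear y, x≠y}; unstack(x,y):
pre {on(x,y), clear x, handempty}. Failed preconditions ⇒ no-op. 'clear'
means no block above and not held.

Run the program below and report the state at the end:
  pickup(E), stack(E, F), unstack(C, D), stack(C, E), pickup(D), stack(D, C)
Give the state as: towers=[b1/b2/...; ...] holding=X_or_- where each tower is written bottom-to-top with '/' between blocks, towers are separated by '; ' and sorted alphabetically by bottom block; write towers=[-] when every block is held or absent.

step 1 (pickup(E)): towers=[A/B/F; D/C] holding=E
step 2 (stack(E, F)): towers=[A/B/F/E; D/C] holding=-
step 3 (unstack(C, D)): towers=[A/B/F/E; D] holding=C
step 4 (stack(C, E)): towers=[A/B/F/E/C; D] holding=-
step 5 (pickup(D)): towers=[A/B/F/E/C] holding=D
step 6 (stack(D, C)): towers=[A/B/F/E/C/D] holding=-

towers=[A/B/F/E/C/D] holding=-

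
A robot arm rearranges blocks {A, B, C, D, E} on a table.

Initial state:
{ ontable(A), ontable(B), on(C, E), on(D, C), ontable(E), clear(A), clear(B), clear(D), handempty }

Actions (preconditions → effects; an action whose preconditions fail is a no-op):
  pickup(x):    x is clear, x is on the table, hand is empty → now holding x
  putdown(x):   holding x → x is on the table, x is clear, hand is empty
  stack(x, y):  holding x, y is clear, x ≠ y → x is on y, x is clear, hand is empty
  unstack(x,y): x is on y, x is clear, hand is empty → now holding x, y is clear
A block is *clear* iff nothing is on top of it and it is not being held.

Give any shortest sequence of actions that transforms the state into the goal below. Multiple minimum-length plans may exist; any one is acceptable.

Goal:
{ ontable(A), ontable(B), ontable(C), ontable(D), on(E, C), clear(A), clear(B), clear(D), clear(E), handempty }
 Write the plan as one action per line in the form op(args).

unstack(D, C)
putdown(D)
unstack(C, E)
putdown(C)
pickup(E)
stack(E, C)

step 1 (unstack(D, C)): towers=[A; B; E/C] holding=D
step 2 (putdown(D)): towers=[A; B; D; E/C] holding=-
step 3 (unstack(C, E)): towers=[A; B; D; E] holding=C
step 4 (putdown(C)): towers=[A; B; C; D; E] holding=-
step 5 (pickup(E)): towers=[A; B; C; D] holding=E
step 6 (stack(E, C)): towers=[A; B; C/E; D] holding=-
goal check: towers=[A; B; C/E; D] holding=- — reached (length 6, optimal by BFS)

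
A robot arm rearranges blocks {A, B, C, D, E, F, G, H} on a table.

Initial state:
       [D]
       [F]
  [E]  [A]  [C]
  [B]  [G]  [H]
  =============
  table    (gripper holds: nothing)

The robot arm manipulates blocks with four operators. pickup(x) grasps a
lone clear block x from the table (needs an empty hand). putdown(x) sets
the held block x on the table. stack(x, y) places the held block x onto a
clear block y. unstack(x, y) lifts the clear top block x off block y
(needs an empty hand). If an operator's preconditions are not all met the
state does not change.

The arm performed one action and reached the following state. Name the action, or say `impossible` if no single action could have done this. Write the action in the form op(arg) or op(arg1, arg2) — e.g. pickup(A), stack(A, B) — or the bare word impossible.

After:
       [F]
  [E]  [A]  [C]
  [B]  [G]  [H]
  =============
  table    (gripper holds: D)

target: towers=[B/E; G/A/F; H/C] holding=D
     unstack(E, B) → towers=[B; G/A/F/D; H/C] holding=E
     unstack(D, F) → towers=[B/E; G/A/F; H/C] holding=D  ← match
     unstack(C, H) → towers=[B/E; G/A/F/D; H] holding=C

unstack(D, F)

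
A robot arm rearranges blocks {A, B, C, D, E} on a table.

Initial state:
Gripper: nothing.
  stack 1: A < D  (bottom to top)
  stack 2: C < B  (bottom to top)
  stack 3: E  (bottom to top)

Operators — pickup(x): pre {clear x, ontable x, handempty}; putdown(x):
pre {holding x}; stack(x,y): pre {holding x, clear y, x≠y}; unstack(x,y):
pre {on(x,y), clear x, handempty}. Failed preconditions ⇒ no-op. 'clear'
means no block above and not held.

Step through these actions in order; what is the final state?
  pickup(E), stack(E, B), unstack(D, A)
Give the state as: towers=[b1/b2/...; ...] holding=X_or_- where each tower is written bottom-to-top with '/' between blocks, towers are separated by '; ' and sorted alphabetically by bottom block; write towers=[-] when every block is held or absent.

step 1 (pickup(E)): towers=[A/D; C/B] holding=E
step 2 (stack(E, B)): towers=[A/D; C/B/E] holding=-
step 3 (unstack(D, A)): towers=[A; C/B/E] holding=D

towers=[A; C/B/E] holding=D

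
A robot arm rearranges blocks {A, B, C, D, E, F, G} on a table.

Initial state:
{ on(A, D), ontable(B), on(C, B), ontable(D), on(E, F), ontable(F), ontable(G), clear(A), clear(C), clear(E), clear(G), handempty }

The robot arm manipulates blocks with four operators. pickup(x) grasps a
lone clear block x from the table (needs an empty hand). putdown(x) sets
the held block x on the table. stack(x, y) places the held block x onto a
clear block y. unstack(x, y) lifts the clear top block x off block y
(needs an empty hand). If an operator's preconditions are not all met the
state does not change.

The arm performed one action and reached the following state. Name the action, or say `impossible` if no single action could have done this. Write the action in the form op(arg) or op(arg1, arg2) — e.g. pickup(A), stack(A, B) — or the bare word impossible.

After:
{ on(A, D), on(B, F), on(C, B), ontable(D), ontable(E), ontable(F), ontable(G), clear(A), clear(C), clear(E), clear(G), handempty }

impossible

target: towers=[D/A; E; F/B/C; G] holding=-
         pickup(G) → towers=[B/C; D/A; F/E] holding=G
     unstack(A, D) → towers=[B/C; D; F/E; G] holding=A
     unstack(E, F) → towers=[B/C; D/A; F; G] holding=E
     unstack(C, B) → towers=[B; D/A; F/E; G] holding=C
none of the 4 applicable actions match → impossible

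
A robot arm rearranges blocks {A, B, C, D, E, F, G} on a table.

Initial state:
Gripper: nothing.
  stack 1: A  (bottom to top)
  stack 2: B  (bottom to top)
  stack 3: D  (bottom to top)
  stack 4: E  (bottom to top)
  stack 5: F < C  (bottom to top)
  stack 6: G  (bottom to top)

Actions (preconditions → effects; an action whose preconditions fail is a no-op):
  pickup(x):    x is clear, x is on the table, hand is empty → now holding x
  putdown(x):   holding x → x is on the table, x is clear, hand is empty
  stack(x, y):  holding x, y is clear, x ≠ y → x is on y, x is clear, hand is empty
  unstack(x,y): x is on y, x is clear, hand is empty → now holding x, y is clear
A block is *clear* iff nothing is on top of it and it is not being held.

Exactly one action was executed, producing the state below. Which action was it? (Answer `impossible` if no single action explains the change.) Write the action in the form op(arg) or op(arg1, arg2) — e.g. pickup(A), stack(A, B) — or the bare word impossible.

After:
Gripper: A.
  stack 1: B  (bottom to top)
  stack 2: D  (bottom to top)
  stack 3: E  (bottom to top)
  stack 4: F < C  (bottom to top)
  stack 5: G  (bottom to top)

pickup(A)

target: towers=[B; D; E; F/C; G] holding=A
         pickup(B) → towers=[A; D; E; F/C; G] holding=B
         pickup(G) → towers=[A; B; D; E; F/C] holding=G
         pickup(D) → towers=[A; B; E; F/C; G] holding=D
         pickup(A) → towers=[B; D; E; F/C; G] holding=A  ← match
         pickup(E) → towers=[A; B; D; F/C; G] holding=E
     unstack(C, F) → towers=[A; B; D; E; F; G] holding=C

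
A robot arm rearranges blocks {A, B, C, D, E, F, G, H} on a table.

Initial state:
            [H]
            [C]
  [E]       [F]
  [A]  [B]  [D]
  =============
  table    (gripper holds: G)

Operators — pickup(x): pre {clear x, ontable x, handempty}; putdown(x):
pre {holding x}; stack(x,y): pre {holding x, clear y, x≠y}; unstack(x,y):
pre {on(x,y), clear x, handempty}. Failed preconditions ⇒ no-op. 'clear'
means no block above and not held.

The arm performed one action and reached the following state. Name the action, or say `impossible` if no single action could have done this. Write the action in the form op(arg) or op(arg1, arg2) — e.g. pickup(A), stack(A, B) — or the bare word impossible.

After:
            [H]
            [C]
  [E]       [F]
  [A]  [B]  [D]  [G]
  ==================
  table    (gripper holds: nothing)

target: towers=[A/E; B; D/F/C/H; G] holding=-
        putdown(G) → towers=[A/E; B; D/F/C/H; G] holding=-  ← match
       stack(G, E) → towers=[A/E/G; B; D/F/C/H] holding=-
       stack(G, H) → towers=[A/E; B; D/F/C/H/G] holding=-
       stack(G, B) → towers=[A/E; B/G; D/F/C/H] holding=-

putdown(G)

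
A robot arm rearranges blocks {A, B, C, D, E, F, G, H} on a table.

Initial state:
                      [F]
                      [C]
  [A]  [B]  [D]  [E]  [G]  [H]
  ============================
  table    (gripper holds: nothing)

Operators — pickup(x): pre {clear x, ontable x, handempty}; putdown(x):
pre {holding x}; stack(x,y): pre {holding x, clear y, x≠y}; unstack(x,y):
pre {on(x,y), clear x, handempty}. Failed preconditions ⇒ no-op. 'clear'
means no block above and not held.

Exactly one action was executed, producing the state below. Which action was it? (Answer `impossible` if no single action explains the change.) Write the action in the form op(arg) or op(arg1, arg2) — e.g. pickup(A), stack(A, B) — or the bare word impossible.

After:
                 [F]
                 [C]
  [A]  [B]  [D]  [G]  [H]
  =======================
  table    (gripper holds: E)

pickup(E)

target: towers=[A; B; D; G/C/F; H] holding=E
         pickup(A) → towers=[B; D; E; G/C/F; H] holding=A
         pickup(E) → towers=[A; B; D; G/C/F; H] holding=E  ← match
         pickup(H) → towers=[A; B; D; E; G/C/F] holding=H
         pickup(B) → towers=[A; D; E; G/C/F; H] holding=B
     unstack(F, C) → towers=[A; B; D; E; G/C; H] holding=F
         pickup(D) → towers=[A; B; E; G/C/F; H] holding=D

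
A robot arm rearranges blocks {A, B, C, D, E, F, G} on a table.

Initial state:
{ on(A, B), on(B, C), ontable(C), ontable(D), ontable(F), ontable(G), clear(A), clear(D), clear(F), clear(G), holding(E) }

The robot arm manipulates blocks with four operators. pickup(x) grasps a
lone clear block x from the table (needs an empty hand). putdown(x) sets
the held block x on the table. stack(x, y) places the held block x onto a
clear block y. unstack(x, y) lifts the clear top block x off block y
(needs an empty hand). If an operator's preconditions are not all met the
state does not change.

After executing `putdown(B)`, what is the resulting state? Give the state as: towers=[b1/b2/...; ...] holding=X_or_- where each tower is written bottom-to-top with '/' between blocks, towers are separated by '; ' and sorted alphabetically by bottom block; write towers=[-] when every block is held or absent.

before: towers=[C/B/A; D; F; G] holding=E
pre[putdown(B)]: holding(B) no
holding(B) unmet → putdown(B) is a no-op
after:  towers=[C/B/A; D; F; G] holding=E

towers=[C/B/A; D; F; G] holding=E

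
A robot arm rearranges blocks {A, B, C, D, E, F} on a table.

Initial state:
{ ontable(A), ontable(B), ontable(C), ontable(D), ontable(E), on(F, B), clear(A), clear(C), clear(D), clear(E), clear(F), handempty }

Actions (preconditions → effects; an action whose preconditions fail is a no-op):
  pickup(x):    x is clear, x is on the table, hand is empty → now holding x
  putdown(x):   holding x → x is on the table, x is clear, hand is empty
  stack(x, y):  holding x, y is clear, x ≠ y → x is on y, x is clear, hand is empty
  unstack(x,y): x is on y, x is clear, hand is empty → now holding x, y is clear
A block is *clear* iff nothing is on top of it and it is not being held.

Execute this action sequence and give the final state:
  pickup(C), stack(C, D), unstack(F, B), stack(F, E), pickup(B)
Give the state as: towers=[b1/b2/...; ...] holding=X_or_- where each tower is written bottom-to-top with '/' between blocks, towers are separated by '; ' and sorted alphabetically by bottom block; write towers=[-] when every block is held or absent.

step 1 (pickup(C)): towers=[A; B/F; D; E] holding=C
step 2 (stack(C, D)): towers=[A; B/F; D/C; E] holding=-
step 3 (unstack(F, B)): towers=[A; B; D/C; E] holding=F
step 4 (stack(F, E)): towers=[A; B; D/C; E/F] holding=-
step 5 (pickup(B)): towers=[A; D/C; E/F] holding=B

towers=[A; D/C; E/F] holding=B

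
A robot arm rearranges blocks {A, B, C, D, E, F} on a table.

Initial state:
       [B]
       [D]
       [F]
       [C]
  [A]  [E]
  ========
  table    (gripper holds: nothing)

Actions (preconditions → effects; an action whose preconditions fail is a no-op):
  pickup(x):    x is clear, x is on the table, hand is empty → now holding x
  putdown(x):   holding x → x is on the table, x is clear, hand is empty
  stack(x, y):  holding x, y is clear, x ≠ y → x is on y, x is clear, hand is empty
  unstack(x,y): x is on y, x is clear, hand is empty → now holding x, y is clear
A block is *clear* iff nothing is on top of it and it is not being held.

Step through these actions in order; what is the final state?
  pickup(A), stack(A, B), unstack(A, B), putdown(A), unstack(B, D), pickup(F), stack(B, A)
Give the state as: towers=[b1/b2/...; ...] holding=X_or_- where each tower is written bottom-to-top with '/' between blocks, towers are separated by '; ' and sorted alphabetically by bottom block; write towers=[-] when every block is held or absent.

towers=[A/B; E/C/F/D] holding=-

step 1 (pickup(A)): towers=[E/C/F/D/B] holding=A
step 2 (stack(A, B)): towers=[E/C/F/D/B/A] holding=-
step 3 (unstack(A, B)): towers=[E/C/F/D/B] holding=A
step 4 (putdown(A)): towers=[A; E/C/F/D/B] holding=-
step 5 (unstack(B, D)): towers=[A; E/C/F/D] holding=B
step 6 (pickup(F)) [no-op]: towers=[A; E/C/F/D] holding=B
step 7 (stack(B, A)): towers=[A/B; E/C/F/D] holding=-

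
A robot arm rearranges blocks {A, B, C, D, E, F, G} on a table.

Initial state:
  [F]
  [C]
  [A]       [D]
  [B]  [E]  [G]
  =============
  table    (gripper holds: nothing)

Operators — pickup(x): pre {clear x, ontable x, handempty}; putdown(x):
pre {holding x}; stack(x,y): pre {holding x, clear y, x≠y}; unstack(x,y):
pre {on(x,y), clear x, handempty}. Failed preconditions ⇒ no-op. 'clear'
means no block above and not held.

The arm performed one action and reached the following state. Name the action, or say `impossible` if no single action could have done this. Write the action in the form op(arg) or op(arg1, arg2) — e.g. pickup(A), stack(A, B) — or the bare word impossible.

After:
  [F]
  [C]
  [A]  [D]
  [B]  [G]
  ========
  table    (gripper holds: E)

target: towers=[B/A/C/F; G/D] holding=E
     unstack(F, C) → towers=[B/A/C; E; G/D] holding=F
     unstack(D, G) → towers=[B/A/C/F; E; G] holding=D
         pickup(E) → towers=[B/A/C/F; G/D] holding=E  ← match

pickup(E)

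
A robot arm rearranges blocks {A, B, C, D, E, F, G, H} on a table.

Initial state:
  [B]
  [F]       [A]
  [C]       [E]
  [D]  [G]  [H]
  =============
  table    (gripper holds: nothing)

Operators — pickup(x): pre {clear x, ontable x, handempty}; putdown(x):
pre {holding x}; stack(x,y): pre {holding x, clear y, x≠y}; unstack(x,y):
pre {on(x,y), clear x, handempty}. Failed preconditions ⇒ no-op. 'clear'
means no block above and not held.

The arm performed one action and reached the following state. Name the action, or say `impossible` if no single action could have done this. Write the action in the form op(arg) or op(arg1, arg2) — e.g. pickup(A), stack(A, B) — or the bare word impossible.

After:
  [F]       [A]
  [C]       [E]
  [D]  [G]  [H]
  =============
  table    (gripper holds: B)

unstack(B, F)

target: towers=[D/C/F; G; H/E/A] holding=B
         pickup(G) → towers=[D/C/F/B; H/E/A] holding=G
     unstack(A, E) → towers=[D/C/F/B; G; H/E] holding=A
     unstack(B, F) → towers=[D/C/F; G; H/E/A] holding=B  ← match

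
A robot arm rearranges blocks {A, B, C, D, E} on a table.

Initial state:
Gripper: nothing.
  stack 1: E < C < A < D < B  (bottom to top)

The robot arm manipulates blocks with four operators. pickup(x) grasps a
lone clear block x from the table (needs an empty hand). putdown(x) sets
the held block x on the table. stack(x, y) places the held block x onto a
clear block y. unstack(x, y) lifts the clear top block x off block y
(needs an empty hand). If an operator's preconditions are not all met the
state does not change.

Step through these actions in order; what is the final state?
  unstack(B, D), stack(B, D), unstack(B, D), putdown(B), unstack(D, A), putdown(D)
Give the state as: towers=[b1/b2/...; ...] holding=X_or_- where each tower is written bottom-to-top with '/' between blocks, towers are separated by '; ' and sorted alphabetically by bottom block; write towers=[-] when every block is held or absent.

towers=[B; D; E/C/A] holding=-

step 1 (unstack(B, D)): towers=[E/C/A/D] holding=B
step 2 (stack(B, D)): towers=[E/C/A/D/B] holding=-
step 3 (unstack(B, D)): towers=[E/C/A/D] holding=B
step 4 (putdown(B)): towers=[B; E/C/A/D] holding=-
step 5 (unstack(D, A)): towers=[B; E/C/A] holding=D
step 6 (putdown(D)): towers=[B; D; E/C/A] holding=-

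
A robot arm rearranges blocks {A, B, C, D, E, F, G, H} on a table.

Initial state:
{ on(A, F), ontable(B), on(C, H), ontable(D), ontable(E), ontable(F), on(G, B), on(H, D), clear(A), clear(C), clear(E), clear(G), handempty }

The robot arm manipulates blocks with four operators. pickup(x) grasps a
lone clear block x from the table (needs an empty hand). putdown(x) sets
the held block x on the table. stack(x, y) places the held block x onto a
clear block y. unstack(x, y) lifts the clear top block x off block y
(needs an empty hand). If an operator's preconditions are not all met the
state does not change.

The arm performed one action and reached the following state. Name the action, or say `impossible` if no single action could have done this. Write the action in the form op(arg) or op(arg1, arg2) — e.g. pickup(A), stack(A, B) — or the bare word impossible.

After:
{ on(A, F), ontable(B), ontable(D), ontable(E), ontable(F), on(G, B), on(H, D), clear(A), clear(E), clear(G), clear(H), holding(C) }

target: towers=[B/G; D/H; E; F/A] holding=C
     unstack(G, B) → towers=[B; D/H/C; E; F/A] holding=G
     unstack(A, F) → towers=[B/G; D/H/C; E; F] holding=A
         pickup(E) → towers=[B/G; D/H/C; F/A] holding=E
     unstack(C, H) → towers=[B/G; D/H; E; F/A] holding=C  ← match

unstack(C, H)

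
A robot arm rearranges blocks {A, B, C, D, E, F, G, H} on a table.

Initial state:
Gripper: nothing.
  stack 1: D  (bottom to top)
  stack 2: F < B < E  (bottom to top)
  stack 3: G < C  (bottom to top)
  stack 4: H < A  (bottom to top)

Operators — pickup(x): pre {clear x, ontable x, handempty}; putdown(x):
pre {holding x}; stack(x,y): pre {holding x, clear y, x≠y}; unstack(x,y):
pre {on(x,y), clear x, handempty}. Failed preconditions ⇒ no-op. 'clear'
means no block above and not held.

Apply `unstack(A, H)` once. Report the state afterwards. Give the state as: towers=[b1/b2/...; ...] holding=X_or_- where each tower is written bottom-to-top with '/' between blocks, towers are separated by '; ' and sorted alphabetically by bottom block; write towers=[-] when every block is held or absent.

towers=[D; F/B/E; G/C; H] holding=A

before: towers=[D; F/B/E; G/C; H/A] holding=-
pre[unstack(A, H)]: on(A,H) ✓, clear(A) ✓, handempty ✓
all met → apply unstack(A, H)
after:  towers=[D; F/B/E; G/C; H] holding=A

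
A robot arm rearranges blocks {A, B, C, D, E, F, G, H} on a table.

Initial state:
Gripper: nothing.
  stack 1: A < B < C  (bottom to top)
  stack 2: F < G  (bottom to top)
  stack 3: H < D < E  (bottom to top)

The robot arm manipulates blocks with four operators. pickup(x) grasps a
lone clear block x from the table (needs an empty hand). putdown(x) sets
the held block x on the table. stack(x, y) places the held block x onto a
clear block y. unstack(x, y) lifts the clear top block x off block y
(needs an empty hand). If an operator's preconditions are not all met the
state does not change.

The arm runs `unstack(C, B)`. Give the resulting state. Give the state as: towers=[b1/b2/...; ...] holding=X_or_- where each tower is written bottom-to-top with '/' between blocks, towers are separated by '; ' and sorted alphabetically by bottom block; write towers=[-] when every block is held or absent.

towers=[A/B; F/G; H/D/E] holding=C

before: towers=[A/B/C; F/G; H/D/E] holding=-
pre[unstack(C, B)]: on(C,B) ok, clear(C) ok, handempty ok
all met → apply unstack(C, B)
after:  towers=[A/B; F/G; H/D/E] holding=C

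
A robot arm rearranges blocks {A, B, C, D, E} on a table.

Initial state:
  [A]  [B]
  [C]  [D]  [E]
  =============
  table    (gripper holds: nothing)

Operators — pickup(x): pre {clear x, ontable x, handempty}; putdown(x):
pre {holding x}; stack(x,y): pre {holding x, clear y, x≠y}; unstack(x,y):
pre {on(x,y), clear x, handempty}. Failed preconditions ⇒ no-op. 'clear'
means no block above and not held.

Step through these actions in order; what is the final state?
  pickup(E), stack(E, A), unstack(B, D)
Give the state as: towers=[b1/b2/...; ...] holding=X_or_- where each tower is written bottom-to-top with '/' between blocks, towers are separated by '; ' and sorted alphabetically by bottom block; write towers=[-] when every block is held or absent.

towers=[C/A/E; D] holding=B

step 1 (pickup(E)): towers=[C/A; D/B] holding=E
step 2 (stack(E, A)): towers=[C/A/E; D/B] holding=-
step 3 (unstack(B, D)): towers=[C/A/E; D] holding=B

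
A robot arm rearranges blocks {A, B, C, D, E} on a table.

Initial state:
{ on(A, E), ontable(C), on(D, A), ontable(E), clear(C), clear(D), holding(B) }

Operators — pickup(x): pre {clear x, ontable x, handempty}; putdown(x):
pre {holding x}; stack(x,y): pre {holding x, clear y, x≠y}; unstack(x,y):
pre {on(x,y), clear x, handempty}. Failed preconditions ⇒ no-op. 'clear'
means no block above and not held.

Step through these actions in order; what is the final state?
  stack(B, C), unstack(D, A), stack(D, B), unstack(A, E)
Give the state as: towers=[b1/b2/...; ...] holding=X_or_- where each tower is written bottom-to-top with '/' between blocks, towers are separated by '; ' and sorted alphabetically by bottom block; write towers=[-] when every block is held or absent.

step 1 (stack(B, C)): towers=[C/B; E/A/D] holding=-
step 2 (unstack(D, A)): towers=[C/B; E/A] holding=D
step 3 (stack(D, B)): towers=[C/B/D; E/A] holding=-
step 4 (unstack(A, E)): towers=[C/B/D; E] holding=A

towers=[C/B/D; E] holding=A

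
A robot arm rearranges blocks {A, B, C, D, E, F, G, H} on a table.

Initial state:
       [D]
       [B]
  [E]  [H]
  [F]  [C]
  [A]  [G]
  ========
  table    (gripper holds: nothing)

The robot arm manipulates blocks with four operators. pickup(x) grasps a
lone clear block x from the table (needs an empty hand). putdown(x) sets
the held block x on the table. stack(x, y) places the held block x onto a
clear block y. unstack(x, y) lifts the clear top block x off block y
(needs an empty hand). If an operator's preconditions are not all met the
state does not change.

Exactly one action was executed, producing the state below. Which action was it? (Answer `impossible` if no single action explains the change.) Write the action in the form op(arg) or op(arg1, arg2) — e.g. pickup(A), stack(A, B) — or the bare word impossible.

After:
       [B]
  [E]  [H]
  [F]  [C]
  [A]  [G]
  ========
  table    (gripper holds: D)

target: towers=[A/F/E; G/C/H/B] holding=D
     unstack(E, F) → towers=[A/F; G/C/H/B/D] holding=E
     unstack(D, B) → towers=[A/F/E; G/C/H/B] holding=D  ← match

unstack(D, B)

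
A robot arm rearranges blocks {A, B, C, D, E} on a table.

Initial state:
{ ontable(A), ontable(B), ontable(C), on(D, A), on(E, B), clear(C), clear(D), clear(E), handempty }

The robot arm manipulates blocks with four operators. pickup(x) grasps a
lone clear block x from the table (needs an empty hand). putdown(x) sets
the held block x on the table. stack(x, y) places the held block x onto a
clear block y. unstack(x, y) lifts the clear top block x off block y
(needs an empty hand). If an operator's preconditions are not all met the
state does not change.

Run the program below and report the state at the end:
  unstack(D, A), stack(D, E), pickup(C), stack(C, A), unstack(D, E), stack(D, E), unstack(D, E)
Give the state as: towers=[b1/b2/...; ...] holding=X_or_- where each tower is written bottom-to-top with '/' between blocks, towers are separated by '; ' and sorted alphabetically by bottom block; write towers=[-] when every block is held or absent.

step 1 (unstack(D, A)): towers=[A; B/E; C] holding=D
step 2 (stack(D, E)): towers=[A; B/E/D; C] holding=-
step 3 (pickup(C)): towers=[A; B/E/D] holding=C
step 4 (stack(C, A)): towers=[A/C; B/E/D] holding=-
step 5 (unstack(D, E)): towers=[A/C; B/E] holding=D
step 6 (stack(D, E)): towers=[A/C; B/E/D] holding=-
step 7 (unstack(D, E)): towers=[A/C; B/E] holding=D

towers=[A/C; B/E] holding=D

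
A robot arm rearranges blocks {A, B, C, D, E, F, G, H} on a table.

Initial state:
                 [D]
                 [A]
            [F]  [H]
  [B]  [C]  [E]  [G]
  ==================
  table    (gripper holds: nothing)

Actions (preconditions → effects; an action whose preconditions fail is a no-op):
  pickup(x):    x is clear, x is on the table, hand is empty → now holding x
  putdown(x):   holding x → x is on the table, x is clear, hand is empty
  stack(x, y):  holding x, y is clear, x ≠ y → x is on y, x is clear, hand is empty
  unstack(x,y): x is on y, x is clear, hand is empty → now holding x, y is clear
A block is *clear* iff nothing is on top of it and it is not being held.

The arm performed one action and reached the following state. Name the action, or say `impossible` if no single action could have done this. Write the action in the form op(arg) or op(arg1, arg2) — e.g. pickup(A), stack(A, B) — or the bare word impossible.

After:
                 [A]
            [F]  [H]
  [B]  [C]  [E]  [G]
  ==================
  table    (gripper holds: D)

target: towers=[B; C; E/F; G/H/A] holding=D
         pickup(B) → towers=[C; E/F; G/H/A/D] holding=B
     unstack(F, E) → towers=[B; C; E; G/H/A/D] holding=F
     unstack(D, A) → towers=[B; C; E/F; G/H/A] holding=D  ← match
         pickup(C) → towers=[B; E/F; G/H/A/D] holding=C

unstack(D, A)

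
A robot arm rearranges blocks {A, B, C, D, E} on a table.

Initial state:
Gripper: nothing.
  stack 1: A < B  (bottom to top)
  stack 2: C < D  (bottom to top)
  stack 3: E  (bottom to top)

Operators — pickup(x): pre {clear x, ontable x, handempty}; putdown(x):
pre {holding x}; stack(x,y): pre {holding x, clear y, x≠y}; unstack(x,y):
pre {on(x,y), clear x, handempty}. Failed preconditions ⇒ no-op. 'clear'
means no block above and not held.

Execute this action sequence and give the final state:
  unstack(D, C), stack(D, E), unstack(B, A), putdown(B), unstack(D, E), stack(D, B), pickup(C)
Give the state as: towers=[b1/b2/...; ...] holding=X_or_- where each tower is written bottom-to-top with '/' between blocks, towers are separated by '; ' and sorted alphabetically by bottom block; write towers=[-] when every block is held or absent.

step 1 (unstack(D, C)): towers=[A/B; C; E] holding=D
step 2 (stack(D, E)): towers=[A/B; C; E/D] holding=-
step 3 (unstack(B, A)): towers=[A; C; E/D] holding=B
step 4 (putdown(B)): towers=[A; B; C; E/D] holding=-
step 5 (unstack(D, E)): towers=[A; B; C; E] holding=D
step 6 (stack(D, B)): towers=[A; B/D; C; E] holding=-
step 7 (pickup(C)): towers=[A; B/D; E] holding=C

towers=[A; B/D; E] holding=C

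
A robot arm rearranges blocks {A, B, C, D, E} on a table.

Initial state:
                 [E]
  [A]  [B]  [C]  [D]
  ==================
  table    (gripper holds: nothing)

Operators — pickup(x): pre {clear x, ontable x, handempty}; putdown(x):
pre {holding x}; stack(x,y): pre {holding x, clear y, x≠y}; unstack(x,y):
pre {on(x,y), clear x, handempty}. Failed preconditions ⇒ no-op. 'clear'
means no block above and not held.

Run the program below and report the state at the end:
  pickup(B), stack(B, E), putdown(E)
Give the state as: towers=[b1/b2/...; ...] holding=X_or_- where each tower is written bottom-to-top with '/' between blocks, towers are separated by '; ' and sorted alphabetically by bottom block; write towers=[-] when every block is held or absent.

towers=[A; C; D/E/B] holding=-

step 1 (pickup(B)): towers=[A; C; D/E] holding=B
step 2 (stack(B, E)): towers=[A; C; D/E/B] holding=-
step 3 (putdown(E)) [no-op]: towers=[A; C; D/E/B] holding=-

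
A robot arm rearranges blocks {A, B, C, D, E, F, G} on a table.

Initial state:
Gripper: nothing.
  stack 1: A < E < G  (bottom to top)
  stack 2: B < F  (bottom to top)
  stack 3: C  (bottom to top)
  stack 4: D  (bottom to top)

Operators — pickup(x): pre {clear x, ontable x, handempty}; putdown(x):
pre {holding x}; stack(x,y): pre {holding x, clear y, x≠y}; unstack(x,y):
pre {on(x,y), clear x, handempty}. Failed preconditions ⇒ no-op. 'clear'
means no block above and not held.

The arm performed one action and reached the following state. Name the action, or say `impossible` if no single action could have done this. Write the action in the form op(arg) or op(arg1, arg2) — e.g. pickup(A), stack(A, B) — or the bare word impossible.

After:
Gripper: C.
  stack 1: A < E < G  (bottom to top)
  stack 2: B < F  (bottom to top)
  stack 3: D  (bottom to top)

target: towers=[A/E/G; B/F; D] holding=C
     unstack(F, B) → towers=[A/E/G; B; C; D] holding=F
     unstack(G, E) → towers=[A/E; B/F; C; D] holding=G
         pickup(D) → towers=[A/E/G; B/F; C] holding=D
         pickup(C) → towers=[A/E/G; B/F; D] holding=C  ← match

pickup(C)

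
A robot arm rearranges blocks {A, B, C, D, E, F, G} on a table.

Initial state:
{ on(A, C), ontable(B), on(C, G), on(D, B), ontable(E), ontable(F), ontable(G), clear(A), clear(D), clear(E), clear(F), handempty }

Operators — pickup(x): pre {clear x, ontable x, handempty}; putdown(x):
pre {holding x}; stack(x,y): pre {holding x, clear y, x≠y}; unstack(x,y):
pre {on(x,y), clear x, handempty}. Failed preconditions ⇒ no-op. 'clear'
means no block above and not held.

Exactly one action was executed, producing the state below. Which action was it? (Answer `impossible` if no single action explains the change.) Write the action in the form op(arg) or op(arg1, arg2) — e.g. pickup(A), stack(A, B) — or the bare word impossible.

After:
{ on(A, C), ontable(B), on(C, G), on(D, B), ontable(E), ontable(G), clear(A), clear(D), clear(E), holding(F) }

target: towers=[B/D; E; G/C/A] holding=F
         pickup(F) → towers=[B/D; E; G/C/A] holding=F  ← match
     unstack(D, B) → towers=[B; E; F; G/C/A] holding=D
     unstack(A, C) → towers=[B/D; E; F; G/C] holding=A
         pickup(E) → towers=[B/D; F; G/C/A] holding=E

pickup(F)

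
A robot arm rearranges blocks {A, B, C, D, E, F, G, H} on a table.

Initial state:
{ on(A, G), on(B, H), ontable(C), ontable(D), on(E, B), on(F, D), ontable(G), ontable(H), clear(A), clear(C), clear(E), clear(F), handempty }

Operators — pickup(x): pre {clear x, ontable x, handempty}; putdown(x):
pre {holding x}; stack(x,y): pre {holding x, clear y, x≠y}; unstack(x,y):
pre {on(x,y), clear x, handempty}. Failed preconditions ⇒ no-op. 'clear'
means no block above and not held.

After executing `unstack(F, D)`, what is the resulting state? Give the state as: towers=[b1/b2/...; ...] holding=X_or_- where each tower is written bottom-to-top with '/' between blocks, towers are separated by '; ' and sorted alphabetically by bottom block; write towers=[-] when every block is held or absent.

before: towers=[C; D/F; G/A; H/B/E] holding=-
pre[unstack(F, D)]: on(F,D) yes, clear(F) yes, handempty yes
all met → apply unstack(F, D)
after:  towers=[C; D; G/A; H/B/E] holding=F

towers=[C; D; G/A; H/B/E] holding=F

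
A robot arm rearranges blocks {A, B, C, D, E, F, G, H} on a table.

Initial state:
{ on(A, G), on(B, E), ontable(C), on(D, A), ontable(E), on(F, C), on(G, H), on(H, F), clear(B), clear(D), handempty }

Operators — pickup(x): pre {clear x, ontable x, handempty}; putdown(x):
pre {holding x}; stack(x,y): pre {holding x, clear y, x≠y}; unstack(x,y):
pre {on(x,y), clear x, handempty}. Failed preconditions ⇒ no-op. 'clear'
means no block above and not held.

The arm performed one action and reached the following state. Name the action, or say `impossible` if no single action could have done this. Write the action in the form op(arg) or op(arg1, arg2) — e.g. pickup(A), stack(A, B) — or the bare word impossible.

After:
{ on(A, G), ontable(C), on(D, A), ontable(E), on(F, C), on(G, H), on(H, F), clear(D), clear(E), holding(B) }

unstack(B, E)

target: towers=[C/F/H/G/A/D; E] holding=B
     unstack(B, E) → towers=[C/F/H/G/A/D; E] holding=B  ← match
     unstack(D, A) → towers=[C/F/H/G/A; E/B] holding=D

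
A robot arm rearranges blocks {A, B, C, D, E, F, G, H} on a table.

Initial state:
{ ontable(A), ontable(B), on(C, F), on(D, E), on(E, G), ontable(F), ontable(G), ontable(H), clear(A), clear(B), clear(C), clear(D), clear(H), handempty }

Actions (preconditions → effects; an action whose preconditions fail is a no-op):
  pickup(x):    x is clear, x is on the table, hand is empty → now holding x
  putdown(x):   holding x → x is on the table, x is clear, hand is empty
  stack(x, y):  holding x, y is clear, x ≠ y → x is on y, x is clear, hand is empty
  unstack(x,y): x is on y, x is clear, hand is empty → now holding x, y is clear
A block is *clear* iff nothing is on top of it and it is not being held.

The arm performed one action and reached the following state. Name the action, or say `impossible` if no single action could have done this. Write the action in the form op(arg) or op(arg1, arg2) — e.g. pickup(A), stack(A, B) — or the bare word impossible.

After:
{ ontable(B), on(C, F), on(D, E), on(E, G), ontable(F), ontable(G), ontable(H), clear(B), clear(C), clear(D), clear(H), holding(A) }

target: towers=[B; F/C; G/E/D; H] holding=A
         pickup(A) → towers=[B; F/C; G/E/D; H] holding=A  ← match
         pickup(H) → towers=[A; B; F/C; G/E/D] holding=H
         pickup(B) → towers=[A; F/C; G/E/D; H] holding=B
     unstack(D, E) → towers=[A; B; F/C; G/E; H] holding=D
     unstack(C, F) → towers=[A; B; F; G/E/D; H] holding=C

pickup(A)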